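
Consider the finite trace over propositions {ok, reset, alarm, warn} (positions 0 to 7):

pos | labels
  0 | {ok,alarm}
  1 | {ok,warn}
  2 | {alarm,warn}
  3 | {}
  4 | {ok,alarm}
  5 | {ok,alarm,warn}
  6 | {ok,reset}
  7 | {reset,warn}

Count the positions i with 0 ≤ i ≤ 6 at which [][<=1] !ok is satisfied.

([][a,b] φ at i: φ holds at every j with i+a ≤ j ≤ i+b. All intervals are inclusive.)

1

Evaluate at each i in [0,6]:
  i=0: ✗ (fails at j=0)
  i=1: ✗ (fails at j=1)
  i=2: ✓ (all of [2,3])
  i=3: ✗ (fails at j=4)
  i=4: ✗ (fails at j=4)
  i=5: ✗ (fails at j=5)
  i=6: ✗ (fails at j=6)
Positions where it holds: {2} → 1.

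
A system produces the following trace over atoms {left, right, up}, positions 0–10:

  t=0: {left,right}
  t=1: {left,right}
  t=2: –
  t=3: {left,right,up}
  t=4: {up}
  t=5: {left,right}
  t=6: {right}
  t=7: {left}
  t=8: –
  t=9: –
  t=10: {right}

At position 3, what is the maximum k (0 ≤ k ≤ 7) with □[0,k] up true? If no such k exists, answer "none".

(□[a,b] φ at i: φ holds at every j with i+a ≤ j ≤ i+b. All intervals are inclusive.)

up must hold from j=3 onward; find where it first fails.
  j=3: holds
  j=4: holds
  j=5: fails
Holds on [3,4], so largest k = 1.

1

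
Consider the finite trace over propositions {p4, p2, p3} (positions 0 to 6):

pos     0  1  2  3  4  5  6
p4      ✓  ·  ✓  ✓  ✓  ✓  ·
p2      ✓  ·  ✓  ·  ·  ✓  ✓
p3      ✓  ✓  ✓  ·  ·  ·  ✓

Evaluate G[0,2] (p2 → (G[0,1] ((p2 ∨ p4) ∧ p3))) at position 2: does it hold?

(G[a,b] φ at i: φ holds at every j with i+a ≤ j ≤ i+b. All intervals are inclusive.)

No

Check (p2 → (G[0,1] ((p2 ∨ p4) ∧ p3))) at every j in [2,4]:
  j=2: antecedent true; consequent fails at 3 → ✗
  j=3: antecedent false → ✓
  j=4: antecedent false → ✓
Fails at j=2 → formula fails.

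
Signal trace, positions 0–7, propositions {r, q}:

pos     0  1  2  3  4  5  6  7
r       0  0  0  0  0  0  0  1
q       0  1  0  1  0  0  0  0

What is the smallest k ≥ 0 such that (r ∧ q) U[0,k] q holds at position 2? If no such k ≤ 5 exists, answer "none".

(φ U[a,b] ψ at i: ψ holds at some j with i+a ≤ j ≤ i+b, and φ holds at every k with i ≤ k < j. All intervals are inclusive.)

Need earliest j ≥ 2 with q, and (r ∧ q) at every k in [2,j-1].
  j=2: rhs fails.
  j=3: rhs holds but lhs fails at k=2.
  j=4: rhs fails.
  j=5: rhs fails.
  j=6: rhs fails.
  j=7: rhs fails.
No witness within the range → none.

none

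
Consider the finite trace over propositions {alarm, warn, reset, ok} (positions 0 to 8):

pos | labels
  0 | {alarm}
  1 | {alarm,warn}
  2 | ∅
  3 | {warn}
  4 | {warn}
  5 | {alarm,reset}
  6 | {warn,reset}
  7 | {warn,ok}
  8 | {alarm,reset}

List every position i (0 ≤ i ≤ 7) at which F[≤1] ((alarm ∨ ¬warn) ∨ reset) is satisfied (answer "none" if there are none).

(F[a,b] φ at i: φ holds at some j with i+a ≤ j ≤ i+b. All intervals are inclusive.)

0, 1, 2, 4, 5, 6, 7

Evaluate at each i in [0,7]:
  i=0: ✓ (witness j=0)
  i=1: ✓ (witness j=1)
  i=2: ✓ (witness j=2)
  i=3: ✗ (none in [3,4])
  i=4: ✓ (witness j=5)
  i=5: ✓ (witness j=5)
  i=6: ✓ (witness j=6)
  i=7: ✓ (witness j=8)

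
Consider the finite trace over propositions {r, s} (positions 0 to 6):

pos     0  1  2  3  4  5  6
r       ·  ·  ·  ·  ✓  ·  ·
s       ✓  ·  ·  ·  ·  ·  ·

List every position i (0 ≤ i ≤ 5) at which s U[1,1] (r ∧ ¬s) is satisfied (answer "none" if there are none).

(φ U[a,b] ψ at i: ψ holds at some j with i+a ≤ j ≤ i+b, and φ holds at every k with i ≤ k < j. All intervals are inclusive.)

none

Evaluate at each i in [0,5]:
  i=0: ✗ (no rhs in [1,1])
  i=1: ✗ (no rhs in [2,2])
  i=2: ✗ (no rhs in [3,3])
  i=3: ✗ (lhs fails at k=3 before rhs at j=4)
  i=4: ✗ (no rhs in [5,5])
  i=5: ✗ (no rhs in [6,6])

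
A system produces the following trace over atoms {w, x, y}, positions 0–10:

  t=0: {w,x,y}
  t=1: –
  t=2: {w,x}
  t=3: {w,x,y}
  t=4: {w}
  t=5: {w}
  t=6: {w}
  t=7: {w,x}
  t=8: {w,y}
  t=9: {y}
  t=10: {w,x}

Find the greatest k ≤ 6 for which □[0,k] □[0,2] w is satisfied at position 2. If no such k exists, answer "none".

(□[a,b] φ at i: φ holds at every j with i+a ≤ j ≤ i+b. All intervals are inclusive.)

4

□[0,2] w must hold from j=2 onward; find where it first fails.
  j=2: holds
  j=3: holds
  j=4: holds
  j=5: holds
  j=6: holds
  j=7: fails
Holds on [2,6], so largest k = 4.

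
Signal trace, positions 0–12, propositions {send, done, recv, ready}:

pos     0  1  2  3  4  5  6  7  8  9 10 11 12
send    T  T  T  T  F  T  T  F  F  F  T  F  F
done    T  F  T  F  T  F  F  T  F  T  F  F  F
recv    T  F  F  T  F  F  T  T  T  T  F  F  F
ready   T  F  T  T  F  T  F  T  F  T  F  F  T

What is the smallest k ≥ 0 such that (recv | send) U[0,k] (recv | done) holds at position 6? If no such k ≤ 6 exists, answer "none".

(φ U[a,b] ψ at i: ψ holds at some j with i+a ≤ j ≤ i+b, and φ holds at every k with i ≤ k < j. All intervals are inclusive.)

Need earliest j ≥ 6 with (recv | done), and (recv | send) at every k in [6,j-1].
  j=6: rhs holds (empty prefix). k = 0.

0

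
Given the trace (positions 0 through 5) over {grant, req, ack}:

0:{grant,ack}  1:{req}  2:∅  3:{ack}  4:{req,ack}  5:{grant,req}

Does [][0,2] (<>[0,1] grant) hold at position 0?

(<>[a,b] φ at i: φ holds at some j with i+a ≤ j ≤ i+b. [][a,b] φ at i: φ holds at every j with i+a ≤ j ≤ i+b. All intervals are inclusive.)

No

Check <>[0,1] grant at every j in [0,2]:
  j=0: holds (witness at 0)
  j=1: fails (none in [1,2])
  j=2: fails (none in [2,3])
Fails at j=1 → formula fails.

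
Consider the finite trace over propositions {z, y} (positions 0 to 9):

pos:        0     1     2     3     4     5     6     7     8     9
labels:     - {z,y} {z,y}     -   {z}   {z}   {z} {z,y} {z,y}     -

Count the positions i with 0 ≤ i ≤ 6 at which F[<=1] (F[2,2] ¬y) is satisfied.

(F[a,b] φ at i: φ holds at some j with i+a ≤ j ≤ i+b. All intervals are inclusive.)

6

Evaluate at each i in [0,6]:
  i=0: ✓ (witness j=1)
  i=1: ✓ (witness j=1)
  i=2: ✓ (witness j=2)
  i=3: ✓ (witness j=3)
  i=4: ✓ (witness j=4)
  i=5: ✗ (none in [5,6])
  i=6: ✓ (witness j=7)
Positions where it holds: {0, 1, 2, 3, 4, 6} → 6.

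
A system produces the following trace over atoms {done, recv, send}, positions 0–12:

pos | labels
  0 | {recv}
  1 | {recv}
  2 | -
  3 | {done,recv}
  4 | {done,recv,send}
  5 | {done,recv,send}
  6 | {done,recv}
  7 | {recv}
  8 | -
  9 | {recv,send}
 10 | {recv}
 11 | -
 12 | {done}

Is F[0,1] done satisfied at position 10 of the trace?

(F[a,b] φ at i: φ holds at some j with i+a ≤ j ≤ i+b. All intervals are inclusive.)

Does not hold

Check done at each j in [10,11]:
  j=10: false
  j=11: false
No position in the window satisfies it → formula fails.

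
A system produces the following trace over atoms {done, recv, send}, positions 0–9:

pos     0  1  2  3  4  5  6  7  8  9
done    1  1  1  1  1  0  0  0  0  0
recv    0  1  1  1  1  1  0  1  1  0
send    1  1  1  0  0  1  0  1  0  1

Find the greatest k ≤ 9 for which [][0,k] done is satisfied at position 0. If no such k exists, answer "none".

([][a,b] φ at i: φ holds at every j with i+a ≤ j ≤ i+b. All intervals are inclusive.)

done must hold from j=0 onward; find where it first fails.
  j=0: holds
  j=1: holds
  j=2: holds
  j=3: holds
  j=4: holds
  j=5: fails
Holds on [0,4], so largest k = 4.

4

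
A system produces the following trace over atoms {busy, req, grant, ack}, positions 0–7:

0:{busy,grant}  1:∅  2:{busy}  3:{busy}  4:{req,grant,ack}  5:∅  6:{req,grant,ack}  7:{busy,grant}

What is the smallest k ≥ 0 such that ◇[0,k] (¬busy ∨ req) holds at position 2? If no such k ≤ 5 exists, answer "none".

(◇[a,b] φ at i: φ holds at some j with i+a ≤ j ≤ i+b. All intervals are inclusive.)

2

Scan j = 2,3,… for (¬busy ∨ req):
  j=2: fails
  j=3: fails
  j=4: holds
First hit at j=4, so smallest k = 4-2 = 2.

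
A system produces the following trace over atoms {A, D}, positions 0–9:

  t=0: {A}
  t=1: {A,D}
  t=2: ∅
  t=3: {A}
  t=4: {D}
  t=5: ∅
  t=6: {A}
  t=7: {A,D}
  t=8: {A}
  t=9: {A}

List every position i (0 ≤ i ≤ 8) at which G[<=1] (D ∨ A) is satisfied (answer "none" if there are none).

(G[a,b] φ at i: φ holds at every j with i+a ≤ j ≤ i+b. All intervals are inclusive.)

0, 3, 6, 7, 8

Evaluate at each i in [0,8]:
  i=0: ✓ (all of [0,1])
  i=1: ✗ (fails at j=2)
  i=2: ✗ (fails at j=2)
  i=3: ✓ (all of [3,4])
  i=4: ✗ (fails at j=5)
  i=5: ✗ (fails at j=5)
  i=6: ✓ (all of [6,7])
  i=7: ✓ (all of [7,8])
  i=8: ✓ (all of [8,9])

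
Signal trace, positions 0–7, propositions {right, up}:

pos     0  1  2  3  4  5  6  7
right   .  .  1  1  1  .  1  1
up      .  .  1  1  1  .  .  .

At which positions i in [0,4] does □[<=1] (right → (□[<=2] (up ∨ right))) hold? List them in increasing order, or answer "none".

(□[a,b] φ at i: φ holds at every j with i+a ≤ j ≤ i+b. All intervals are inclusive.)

Evaluate at each i in [0,4]:
  i=0: ✓ (all of [0,1])
  i=1: ✓ (all of [1,2])
  i=2: ✗ (fails at j=3)
  i=3: ✗ (fails at j=3)
  i=4: ✗ (fails at j=4)

0, 1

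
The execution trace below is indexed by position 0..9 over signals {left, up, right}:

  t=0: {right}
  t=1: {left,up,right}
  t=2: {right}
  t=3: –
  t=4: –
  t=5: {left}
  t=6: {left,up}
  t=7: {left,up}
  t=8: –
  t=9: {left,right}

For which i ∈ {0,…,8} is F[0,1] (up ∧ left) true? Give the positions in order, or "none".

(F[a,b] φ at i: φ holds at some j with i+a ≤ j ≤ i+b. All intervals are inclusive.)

0, 1, 5, 6, 7

Evaluate at each i in [0,8]:
  i=0: ✓ (witness j=1)
  i=1: ✓ (witness j=1)
  i=2: ✗ (none in [2,3])
  i=3: ✗ (none in [3,4])
  i=4: ✗ (none in [4,5])
  i=5: ✓ (witness j=6)
  i=6: ✓ (witness j=6)
  i=7: ✓ (witness j=7)
  i=8: ✗ (none in [8,9])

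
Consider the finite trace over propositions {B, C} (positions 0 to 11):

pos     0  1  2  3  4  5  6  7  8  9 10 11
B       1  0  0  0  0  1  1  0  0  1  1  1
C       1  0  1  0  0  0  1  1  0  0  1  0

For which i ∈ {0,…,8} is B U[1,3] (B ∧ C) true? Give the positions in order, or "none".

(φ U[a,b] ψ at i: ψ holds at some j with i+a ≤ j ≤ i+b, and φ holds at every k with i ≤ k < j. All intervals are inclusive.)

5

Evaluate at each i in [0,8]:
  i=0: ✗ (no rhs in [1,3])
  i=1: ✗ (no rhs in [2,4])
  i=2: ✗ (no rhs in [3,5])
  i=3: ✗ (lhs fails at k=3 before rhs at j=6)
  i=4: ✗ (lhs fails at k=4 before rhs at j=6)
  i=5: ✓ (rhs at j=6; lhs holds on [5,5])
  i=6: ✗ (no rhs in [7,9])
  i=7: ✗ (lhs fails at k=7 before rhs at j=10)
  i=8: ✗ (lhs fails at k=8 before rhs at j=10)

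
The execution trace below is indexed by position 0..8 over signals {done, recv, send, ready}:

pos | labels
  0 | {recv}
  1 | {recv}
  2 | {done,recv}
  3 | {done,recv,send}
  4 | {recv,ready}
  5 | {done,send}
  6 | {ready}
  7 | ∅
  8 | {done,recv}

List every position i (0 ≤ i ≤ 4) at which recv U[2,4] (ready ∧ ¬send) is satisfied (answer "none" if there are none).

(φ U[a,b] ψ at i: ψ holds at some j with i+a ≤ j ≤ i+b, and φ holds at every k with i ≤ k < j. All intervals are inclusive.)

0, 1, 2

Evaluate at each i in [0,4]:
  i=0: ✓ (rhs at j=4; lhs holds on [0,3])
  i=1: ✓ (rhs at j=4; lhs holds on [1,3])
  i=2: ✓ (rhs at j=4; lhs holds on [2,3])
  i=3: ✗ (lhs fails at k=5 before rhs at j=6)
  i=4: ✗ (lhs fails at k=5 before rhs at j=6)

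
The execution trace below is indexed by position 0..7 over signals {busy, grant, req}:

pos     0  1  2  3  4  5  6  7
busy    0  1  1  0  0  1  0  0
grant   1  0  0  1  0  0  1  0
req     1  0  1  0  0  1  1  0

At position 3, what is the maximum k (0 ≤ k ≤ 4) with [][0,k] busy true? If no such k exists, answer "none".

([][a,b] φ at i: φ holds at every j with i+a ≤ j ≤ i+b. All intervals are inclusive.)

none

busy must hold from j=3 onward; find where it first fails.
  j=3: fails → no k works.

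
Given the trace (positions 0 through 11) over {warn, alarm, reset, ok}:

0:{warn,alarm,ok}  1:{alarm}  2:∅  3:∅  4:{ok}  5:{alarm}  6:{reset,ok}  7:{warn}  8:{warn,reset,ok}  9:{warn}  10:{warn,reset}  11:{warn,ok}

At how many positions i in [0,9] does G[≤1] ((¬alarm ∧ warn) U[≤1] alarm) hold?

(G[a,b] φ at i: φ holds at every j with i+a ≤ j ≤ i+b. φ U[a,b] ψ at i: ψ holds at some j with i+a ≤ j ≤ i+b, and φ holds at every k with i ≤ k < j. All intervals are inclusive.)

Evaluate at each i in [0,9]:
  i=0: ✓ (all of [0,1])
  i=1: ✗ (fails at j=2)
  i=2: ✗ (fails at j=2)
  i=3: ✗ (fails at j=3)
  i=4: ✗ (fails at j=4)
  i=5: ✗ (fails at j=6)
  i=6: ✗ (fails at j=6)
  i=7: ✗ (fails at j=7)
  i=8: ✗ (fails at j=8)
  i=9: ✗ (fails at j=9)
Positions where it holds: {0} → 1.

1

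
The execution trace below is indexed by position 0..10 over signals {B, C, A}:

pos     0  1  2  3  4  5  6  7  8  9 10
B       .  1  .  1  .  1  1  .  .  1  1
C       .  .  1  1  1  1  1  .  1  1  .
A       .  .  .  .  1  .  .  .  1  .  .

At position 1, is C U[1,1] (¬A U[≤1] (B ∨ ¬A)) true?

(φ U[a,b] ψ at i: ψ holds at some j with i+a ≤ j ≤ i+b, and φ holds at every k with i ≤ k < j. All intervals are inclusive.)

Need some j in [2,2] with (¬A U[≤1] (B ∨ ¬A)), and C at every k in [1,j-1].
  j=2: (¬A U[≤1] (B ∨ ¬A)) holds, but C fails at k=1 → not this j.
No j in the window works → until fails.

No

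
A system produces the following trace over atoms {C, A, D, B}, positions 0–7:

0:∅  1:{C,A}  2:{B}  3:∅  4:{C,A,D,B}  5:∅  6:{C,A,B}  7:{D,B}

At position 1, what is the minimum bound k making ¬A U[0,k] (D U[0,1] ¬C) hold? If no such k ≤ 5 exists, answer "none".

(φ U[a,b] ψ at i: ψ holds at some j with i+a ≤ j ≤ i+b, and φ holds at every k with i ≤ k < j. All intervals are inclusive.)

none

Need earliest j ≥ 1 with (D U[0,1] ¬C), and ¬A at every k in [1,j-1].
  j=1: rhs fails.
  j=2: rhs holds but lhs fails at k=1.
  j=3: rhs holds but lhs fails at k=1.
  j=4: rhs holds but lhs fails at k=1.
  j=5: rhs holds but lhs fails at k=1.
  j=6: rhs fails.
No witness within the range → none.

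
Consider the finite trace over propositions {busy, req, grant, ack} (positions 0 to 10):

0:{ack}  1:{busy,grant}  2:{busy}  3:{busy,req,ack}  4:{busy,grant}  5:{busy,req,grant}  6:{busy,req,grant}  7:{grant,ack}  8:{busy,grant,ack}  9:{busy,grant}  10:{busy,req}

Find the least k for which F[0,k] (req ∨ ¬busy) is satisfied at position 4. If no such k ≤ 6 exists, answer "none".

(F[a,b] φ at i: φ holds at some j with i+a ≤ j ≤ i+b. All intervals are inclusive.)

Scan j = 4,5,… for (req ∨ ¬busy):
  j=4: fails
  j=5: holds
First hit at j=5, so smallest k = 5-4 = 1.

1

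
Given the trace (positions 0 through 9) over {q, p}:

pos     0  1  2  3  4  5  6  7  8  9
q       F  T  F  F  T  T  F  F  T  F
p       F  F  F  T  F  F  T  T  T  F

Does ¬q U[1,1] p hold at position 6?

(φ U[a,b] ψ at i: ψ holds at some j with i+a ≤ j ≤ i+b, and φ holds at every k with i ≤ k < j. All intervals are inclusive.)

Need some j in [7,7] with p, and ¬q at every k in [6,j-1].
  j=7: p holds; ¬q holds at every k in [6,6] → satisfied.

Holds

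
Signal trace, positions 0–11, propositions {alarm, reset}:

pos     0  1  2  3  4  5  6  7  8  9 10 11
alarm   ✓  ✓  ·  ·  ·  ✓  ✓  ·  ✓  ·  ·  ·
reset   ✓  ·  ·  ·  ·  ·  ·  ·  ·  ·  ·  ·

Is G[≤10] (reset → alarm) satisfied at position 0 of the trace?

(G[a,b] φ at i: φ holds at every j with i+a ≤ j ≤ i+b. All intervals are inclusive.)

Yes

Check (reset → alarm) at every j in [0,10]:
  j=0: antecedent true; consequent true → ✓
  j=1: antecedent false → ✓
  j=2: antecedent false → ✓
  j=3: antecedent false → ✓
  j=4: antecedent false → ✓
  j=5: antecedent false → ✓
  j=6: antecedent false → ✓
  j=7: antecedent false → ✓
  j=8: antecedent false → ✓
  j=9: antecedent false → ✓
  j=10: antecedent false → ✓
All positions satisfy it → formula holds.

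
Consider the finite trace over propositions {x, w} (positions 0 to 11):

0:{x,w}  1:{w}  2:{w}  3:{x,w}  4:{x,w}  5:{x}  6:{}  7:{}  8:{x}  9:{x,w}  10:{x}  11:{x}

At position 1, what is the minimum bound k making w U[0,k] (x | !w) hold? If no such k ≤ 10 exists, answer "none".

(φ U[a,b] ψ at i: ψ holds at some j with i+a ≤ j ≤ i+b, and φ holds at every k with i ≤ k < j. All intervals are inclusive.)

2

Need earliest j ≥ 1 with (x | !w), and w at every k in [1,j-1].
  j=1: rhs fails.
  j=2: rhs fails.
  j=3: rhs holds; lhs holds on [1,2]. k = 2.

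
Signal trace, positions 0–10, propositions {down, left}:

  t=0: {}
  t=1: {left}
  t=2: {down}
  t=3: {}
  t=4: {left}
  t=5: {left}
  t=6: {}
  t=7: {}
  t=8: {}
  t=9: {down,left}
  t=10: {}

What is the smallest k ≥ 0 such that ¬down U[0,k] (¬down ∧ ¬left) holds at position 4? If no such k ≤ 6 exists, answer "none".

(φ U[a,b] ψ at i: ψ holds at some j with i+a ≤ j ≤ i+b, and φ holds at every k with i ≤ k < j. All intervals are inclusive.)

2

Need earliest j ≥ 4 with (¬down ∧ ¬left), and ¬down at every k in [4,j-1].
  j=4: rhs fails.
  j=5: rhs fails.
  j=6: rhs holds; lhs holds on [4,5]. k = 2.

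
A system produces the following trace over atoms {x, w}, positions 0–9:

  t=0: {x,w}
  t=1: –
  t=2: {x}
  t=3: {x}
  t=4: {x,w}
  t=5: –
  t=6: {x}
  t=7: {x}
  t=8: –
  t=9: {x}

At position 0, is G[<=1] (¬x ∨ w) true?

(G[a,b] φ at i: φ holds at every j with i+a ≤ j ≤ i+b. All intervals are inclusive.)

Check (¬x ∨ w) at every j in [0,1]:
  j=0: true
  j=1: true
All positions satisfy it → formula holds.

Holds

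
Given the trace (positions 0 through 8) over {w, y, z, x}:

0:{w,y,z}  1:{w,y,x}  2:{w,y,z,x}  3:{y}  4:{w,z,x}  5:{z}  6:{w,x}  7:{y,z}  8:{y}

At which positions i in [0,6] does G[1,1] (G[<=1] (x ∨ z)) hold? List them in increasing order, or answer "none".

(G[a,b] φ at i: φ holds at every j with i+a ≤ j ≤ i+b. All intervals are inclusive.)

0, 3, 4, 5

Evaluate at each i in [0,6]:
  i=0: ✓ (all of [1,1])
  i=1: ✗ (fails at j=2)
  i=2: ✗ (fails at j=3)
  i=3: ✓ (all of [4,4])
  i=4: ✓ (all of [5,5])
  i=5: ✓ (all of [6,6])
  i=6: ✗ (fails at j=7)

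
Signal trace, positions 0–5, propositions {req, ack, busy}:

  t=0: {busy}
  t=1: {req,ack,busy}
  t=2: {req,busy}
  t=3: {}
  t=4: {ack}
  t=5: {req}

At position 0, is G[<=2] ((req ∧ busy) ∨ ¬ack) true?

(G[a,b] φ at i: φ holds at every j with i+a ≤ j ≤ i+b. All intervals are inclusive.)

True

Check ((req ∧ busy) ∨ ¬ack) at every j in [0,2]:
  j=0: true
  j=1: true
  j=2: true
All positions satisfy it → formula holds.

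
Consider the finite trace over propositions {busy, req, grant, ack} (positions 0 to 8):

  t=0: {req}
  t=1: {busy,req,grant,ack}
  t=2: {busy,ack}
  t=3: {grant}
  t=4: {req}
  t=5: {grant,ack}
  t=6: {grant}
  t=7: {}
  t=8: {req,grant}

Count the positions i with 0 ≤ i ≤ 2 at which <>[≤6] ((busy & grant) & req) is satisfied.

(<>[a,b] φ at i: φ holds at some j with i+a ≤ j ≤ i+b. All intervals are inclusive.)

2

Evaluate at each i in [0,2]:
  i=0: ✓ (witness j=1)
  i=1: ✓ (witness j=1)
  i=2: ✗ (none in [2,8])
Positions where it holds: {0, 1} → 2.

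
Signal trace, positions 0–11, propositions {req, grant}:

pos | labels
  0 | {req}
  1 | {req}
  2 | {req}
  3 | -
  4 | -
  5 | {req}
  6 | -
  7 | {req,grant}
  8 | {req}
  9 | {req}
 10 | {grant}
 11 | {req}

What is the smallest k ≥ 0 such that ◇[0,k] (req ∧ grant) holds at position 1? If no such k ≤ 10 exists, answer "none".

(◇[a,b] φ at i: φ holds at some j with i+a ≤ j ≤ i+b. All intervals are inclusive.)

6

Scan j = 1,2,… for (req ∧ grant):
  j=1: fails
  j=2: fails
  j=3: fails
  j=4: fails
  j=5: fails
  j=6: fails
  j=7: holds
First hit at j=7, so smallest k = 7-1 = 6.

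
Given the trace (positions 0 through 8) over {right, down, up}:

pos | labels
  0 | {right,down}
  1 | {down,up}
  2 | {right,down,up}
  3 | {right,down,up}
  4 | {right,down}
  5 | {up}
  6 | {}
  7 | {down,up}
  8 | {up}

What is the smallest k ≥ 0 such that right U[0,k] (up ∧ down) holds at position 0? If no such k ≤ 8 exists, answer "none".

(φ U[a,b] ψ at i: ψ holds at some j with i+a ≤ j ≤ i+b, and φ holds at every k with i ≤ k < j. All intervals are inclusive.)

1

Need earliest j ≥ 0 with (up ∧ down), and right at every k in [0,j-1].
  j=0: rhs fails.
  j=1: rhs holds; lhs holds on [0,0]. k = 1.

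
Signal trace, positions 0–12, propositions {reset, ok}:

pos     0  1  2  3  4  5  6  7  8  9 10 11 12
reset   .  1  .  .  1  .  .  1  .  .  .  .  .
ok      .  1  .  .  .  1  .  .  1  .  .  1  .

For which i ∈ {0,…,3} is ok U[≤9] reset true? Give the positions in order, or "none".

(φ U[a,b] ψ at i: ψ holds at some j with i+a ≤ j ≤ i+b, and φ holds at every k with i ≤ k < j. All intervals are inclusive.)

Evaluate at each i in [0,3]:
  i=0: ✗ (lhs fails at k=0 before rhs at j=1)
  i=1: ✓ (rhs at j=1)
  i=2: ✗ (lhs fails at k=2 before rhs at j=4)
  i=3: ✗ (lhs fails at k=3 before rhs at j=4)

1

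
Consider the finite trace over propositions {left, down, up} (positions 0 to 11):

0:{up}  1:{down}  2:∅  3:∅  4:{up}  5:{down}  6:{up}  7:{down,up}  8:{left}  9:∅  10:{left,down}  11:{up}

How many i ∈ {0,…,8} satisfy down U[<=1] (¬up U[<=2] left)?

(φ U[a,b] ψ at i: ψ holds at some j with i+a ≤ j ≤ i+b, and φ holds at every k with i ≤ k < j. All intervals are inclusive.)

Evaluate at each i in [0,8]:
  i=0: ✗ (no rhs in [0,1])
  i=1: ✗ (no rhs in [1,2])
  i=2: ✗ (no rhs in [2,3])
  i=3: ✗ (no rhs in [3,4])
  i=4: ✗ (no rhs in [4,5])
  i=5: ✗ (no rhs in [5,6])
  i=6: ✗ (no rhs in [6,7])
  i=7: ✓ (rhs at j=8; lhs holds on [7,7])
  i=8: ✓ (rhs at j=8)
Positions where it holds: {7, 8} → 2.

2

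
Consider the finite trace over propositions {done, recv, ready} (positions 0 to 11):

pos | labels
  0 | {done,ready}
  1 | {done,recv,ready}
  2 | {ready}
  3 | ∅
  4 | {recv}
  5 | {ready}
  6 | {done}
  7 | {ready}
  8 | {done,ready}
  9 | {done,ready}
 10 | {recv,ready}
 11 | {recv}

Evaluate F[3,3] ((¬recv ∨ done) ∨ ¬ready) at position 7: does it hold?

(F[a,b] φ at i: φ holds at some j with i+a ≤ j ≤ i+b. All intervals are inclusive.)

Check ((¬recv ∨ done) ∨ ¬ready) at each j in [10,10]:
  j=10: false
No position in the window satisfies it → formula fails.

No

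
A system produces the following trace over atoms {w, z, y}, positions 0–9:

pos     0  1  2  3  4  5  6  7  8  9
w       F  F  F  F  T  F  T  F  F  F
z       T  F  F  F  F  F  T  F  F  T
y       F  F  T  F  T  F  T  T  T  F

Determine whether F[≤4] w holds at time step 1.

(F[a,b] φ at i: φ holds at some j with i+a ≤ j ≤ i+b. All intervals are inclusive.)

Check w at each j in [1,5]:
  j=1: false
  j=2: false
  j=3: false
  j=4: true
  j=5: false
Found at j=4 → formula holds.

Holds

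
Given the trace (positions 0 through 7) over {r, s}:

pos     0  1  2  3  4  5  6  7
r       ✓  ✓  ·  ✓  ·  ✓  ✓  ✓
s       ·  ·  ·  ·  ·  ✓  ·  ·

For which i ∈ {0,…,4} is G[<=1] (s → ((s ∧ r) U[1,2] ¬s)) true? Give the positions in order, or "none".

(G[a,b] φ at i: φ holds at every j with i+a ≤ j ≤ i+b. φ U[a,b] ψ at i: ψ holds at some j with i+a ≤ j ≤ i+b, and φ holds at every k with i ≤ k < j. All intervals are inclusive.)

Evaluate at each i in [0,4]:
  i=0: ✓ (all of [0,1])
  i=1: ✓ (all of [1,2])
  i=2: ✓ (all of [2,3])
  i=3: ✓ (all of [3,4])
  i=4: ✓ (all of [4,5])

0, 1, 2, 3, 4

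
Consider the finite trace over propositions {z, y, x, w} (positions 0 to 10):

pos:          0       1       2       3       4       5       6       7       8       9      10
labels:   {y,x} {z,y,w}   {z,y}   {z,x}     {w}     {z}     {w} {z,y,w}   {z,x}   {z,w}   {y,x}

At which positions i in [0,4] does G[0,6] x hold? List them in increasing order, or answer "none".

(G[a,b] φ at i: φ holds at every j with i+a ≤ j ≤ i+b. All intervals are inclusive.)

none

Evaluate at each i in [0,4]:
  i=0: ✗ (fails at j=1)
  i=1: ✗ (fails at j=1)
  i=2: ✗ (fails at j=2)
  i=3: ✗ (fails at j=4)
  i=4: ✗ (fails at j=4)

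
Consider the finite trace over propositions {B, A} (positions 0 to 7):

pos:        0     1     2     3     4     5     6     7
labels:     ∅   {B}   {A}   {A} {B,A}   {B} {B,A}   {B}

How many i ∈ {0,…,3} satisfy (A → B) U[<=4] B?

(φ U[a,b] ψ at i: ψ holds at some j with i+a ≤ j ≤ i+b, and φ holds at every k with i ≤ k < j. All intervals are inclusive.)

Evaluate at each i in [0,3]:
  i=0: ✓ (rhs at j=1; lhs holds on [0,0])
  i=1: ✓ (rhs at j=1)
  i=2: ✗ (lhs fails at k=2 before rhs at j=4)
  i=3: ✗ (lhs fails at k=3 before rhs at j=4)
Positions where it holds: {0, 1} → 2.

2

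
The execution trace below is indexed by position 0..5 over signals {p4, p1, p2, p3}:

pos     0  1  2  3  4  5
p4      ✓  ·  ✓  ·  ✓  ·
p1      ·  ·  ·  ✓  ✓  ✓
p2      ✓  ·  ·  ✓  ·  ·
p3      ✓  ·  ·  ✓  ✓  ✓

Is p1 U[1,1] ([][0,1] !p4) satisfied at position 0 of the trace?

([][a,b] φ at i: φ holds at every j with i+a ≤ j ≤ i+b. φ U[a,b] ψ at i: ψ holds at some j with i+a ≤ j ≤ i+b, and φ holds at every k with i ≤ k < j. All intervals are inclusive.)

No

Need some j in [1,1] with [][0,1] !p4, and p1 at every k in [0,j-1].
  j=1: [][0,1] !p4 — fails at 2.
No j in the window works → until fails.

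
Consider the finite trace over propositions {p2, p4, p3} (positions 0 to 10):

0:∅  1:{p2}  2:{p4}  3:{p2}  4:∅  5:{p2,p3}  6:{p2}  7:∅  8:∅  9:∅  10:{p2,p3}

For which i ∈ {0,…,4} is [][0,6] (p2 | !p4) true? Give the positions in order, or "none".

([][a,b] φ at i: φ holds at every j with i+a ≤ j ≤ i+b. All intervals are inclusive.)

3, 4

Evaluate at each i in [0,4]:
  i=0: ✗ (fails at j=2)
  i=1: ✗ (fails at j=2)
  i=2: ✗ (fails at j=2)
  i=3: ✓ (all of [3,9])
  i=4: ✓ (all of [4,10])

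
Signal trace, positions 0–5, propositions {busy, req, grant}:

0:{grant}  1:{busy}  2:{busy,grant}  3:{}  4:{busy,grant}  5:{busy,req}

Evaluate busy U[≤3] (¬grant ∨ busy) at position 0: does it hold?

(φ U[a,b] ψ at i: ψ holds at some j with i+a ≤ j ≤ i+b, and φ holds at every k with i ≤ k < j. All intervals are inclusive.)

No

Need some j in [0,3] with (¬grant ∨ busy), and busy at every k in [0,j-1].
  j=0: (¬grant ∨ busy) false.
  j=1: (¬grant ∨ busy) holds, but busy fails at k=0 → not this j.
  j=2: (¬grant ∨ busy) holds, but busy fails at k=0 → not this j.
  j=3: (¬grant ∨ busy) holds, but busy fails at k=0 → not this j.
No j in the window works → until fails.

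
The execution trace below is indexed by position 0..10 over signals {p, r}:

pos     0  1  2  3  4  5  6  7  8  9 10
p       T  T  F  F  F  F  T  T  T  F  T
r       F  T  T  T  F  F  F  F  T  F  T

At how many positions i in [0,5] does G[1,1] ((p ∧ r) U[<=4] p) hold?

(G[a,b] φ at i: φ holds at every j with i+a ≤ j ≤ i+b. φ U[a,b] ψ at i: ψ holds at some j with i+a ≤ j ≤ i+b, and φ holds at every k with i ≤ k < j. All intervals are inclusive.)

Evaluate at each i in [0,5]:
  i=0: ✓ (all of [1,1])
  i=1: ✗ (fails at j=2)
  i=2: ✗ (fails at j=3)
  i=3: ✗ (fails at j=4)
  i=4: ✗ (fails at j=5)
  i=5: ✓ (all of [6,6])
Positions where it holds: {0, 5} → 2.

2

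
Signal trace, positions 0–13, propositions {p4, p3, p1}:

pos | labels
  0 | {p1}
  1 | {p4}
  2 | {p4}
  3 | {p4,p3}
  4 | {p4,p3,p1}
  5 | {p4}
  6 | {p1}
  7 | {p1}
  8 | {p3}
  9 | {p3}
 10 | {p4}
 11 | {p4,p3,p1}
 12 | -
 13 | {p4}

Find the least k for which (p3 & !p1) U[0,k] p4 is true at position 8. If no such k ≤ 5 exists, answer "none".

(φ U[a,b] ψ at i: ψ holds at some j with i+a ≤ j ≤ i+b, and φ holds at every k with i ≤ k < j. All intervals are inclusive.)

Need earliest j ≥ 8 with p4, and (p3 & !p1) at every k in [8,j-1].
  j=8: rhs fails.
  j=9: rhs fails.
  j=10: rhs holds; lhs holds on [8,9]. k = 2.

2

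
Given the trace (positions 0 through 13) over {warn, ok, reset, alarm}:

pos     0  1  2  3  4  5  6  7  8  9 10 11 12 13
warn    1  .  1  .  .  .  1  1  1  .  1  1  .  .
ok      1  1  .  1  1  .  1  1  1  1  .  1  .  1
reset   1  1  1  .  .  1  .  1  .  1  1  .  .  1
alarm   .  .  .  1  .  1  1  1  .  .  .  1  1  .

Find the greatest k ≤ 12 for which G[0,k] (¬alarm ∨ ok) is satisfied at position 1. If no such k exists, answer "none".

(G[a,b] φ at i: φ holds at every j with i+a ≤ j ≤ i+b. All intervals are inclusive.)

3

(¬alarm ∨ ok) must hold from j=1 onward; find where it first fails.
  j=1: holds
  j=2: holds
  j=3: holds
  j=4: holds
  j=5: fails
Holds on [1,4], so largest k = 3.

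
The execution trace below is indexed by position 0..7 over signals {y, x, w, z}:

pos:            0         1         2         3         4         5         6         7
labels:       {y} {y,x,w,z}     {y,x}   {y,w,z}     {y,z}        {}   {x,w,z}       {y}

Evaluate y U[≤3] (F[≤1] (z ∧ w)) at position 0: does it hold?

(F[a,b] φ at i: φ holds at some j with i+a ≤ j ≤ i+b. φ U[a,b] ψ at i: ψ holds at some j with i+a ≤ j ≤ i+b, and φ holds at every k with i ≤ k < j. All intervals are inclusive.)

True

Need some j in [0,3] with F[≤1] (z ∧ w), and y at every k in [0,j-1].
  j=0: F[≤1] (z ∧ w) holds; no prefix to check → satisfied.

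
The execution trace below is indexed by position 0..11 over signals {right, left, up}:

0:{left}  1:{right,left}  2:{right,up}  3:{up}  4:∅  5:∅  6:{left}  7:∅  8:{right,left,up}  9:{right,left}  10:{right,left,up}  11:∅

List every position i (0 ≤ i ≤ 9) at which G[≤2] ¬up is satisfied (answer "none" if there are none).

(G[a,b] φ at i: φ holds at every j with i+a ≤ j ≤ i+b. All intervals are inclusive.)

Evaluate at each i in [0,9]:
  i=0: ✗ (fails at j=2)
  i=1: ✗ (fails at j=2)
  i=2: ✗ (fails at j=2)
  i=3: ✗ (fails at j=3)
  i=4: ✓ (all of [4,6])
  i=5: ✓ (all of [5,7])
  i=6: ✗ (fails at j=8)
  i=7: ✗ (fails at j=8)
  i=8: ✗ (fails at j=8)
  i=9: ✗ (fails at j=10)

4, 5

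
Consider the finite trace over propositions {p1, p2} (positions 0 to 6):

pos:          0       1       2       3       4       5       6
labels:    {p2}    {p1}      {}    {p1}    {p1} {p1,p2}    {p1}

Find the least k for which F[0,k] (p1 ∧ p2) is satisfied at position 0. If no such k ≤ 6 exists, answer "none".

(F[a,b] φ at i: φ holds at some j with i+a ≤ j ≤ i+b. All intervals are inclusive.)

Scan j = 0,1,… for (p1 ∧ p2):
  j=0: fails
  j=1: fails
  j=2: fails
  j=3: fails
  j=4: fails
  j=5: holds
First hit at j=5, so smallest k = 5-0 = 5.

5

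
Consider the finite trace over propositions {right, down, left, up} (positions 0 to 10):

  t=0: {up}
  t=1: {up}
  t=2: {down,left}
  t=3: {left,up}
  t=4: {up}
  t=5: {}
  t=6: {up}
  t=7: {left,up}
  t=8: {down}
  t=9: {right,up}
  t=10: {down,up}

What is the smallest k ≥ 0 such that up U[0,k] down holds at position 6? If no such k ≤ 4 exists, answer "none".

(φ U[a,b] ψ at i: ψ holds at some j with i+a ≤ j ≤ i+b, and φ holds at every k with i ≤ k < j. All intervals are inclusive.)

2

Need earliest j ≥ 6 with down, and up at every k in [6,j-1].
  j=6: rhs fails.
  j=7: rhs fails.
  j=8: rhs holds; lhs holds on [6,7]. k = 2.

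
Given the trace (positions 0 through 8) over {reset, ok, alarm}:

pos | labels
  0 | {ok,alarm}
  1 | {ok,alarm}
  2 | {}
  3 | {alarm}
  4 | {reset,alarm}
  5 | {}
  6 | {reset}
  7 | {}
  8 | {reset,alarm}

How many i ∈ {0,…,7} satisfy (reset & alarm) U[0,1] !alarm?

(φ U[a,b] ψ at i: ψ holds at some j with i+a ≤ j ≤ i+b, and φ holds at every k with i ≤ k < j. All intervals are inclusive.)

Evaluate at each i in [0,7]:
  i=0: ✗ (no rhs in [0,1])
  i=1: ✗ (lhs fails at k=1 before rhs at j=2)
  i=2: ✓ (rhs at j=2)
  i=3: ✗ (no rhs in [3,4])
  i=4: ✓ (rhs at j=5; lhs holds on [4,4])
  i=5: ✓ (rhs at j=5)
  i=6: ✓ (rhs at j=6)
  i=7: ✓ (rhs at j=7)
Positions where it holds: {2, 4, 5, 6, 7} → 5.

5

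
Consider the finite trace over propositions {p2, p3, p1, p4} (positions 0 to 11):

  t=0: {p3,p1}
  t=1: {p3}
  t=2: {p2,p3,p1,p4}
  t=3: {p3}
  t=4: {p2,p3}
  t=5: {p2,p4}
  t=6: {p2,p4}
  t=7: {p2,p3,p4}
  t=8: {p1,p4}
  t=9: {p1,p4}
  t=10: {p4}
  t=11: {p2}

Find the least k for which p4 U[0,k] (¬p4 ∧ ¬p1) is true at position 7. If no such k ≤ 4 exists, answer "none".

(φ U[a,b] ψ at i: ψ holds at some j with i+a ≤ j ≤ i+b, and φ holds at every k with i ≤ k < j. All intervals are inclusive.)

Need earliest j ≥ 7 with (¬p4 ∧ ¬p1), and p4 at every k in [7,j-1].
  j=7: rhs fails.
  j=8: rhs fails.
  j=9: rhs fails.
  j=10: rhs fails.
  j=11: rhs holds; lhs holds on [7,10]. k = 4.

4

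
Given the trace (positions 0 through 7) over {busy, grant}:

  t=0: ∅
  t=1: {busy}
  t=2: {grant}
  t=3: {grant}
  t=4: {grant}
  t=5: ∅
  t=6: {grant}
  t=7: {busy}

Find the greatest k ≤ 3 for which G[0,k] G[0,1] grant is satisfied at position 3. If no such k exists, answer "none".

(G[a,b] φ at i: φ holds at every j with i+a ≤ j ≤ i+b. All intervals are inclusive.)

0

G[0,1] grant must hold from j=3 onward; find where it first fails.
  j=3: holds
  j=4: fails
Holds on [3,3], so largest k = 0.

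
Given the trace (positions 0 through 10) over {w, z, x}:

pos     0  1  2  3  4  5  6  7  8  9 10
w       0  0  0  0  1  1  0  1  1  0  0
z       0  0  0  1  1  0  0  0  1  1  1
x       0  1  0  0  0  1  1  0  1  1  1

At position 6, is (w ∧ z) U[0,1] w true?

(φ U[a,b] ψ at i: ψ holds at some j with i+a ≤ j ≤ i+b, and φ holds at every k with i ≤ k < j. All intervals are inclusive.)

No

Need some j in [6,7] with w, and (w ∧ z) at every k in [6,j-1].
  j=6: w false.
  j=7: w holds, but (w ∧ z) fails at k=6 → not this j.
No j in the window works → until fails.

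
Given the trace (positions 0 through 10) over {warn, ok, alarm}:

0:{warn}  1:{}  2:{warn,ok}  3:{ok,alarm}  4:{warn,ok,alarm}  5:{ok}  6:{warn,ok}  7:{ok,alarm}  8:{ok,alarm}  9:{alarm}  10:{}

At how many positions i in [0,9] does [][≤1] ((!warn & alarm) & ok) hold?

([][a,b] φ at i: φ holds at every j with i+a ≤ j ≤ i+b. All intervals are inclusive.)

Evaluate at each i in [0,9]:
  i=0: ✗ (fails at j=0)
  i=1: ✗ (fails at j=1)
  i=2: ✗ (fails at j=2)
  i=3: ✗ (fails at j=4)
  i=4: ✗ (fails at j=4)
  i=5: ✗ (fails at j=5)
  i=6: ✗ (fails at j=6)
  i=7: ✓ (all of [7,8])
  i=8: ✗ (fails at j=9)
  i=9: ✗ (fails at j=9)
Positions where it holds: {7} → 1.

1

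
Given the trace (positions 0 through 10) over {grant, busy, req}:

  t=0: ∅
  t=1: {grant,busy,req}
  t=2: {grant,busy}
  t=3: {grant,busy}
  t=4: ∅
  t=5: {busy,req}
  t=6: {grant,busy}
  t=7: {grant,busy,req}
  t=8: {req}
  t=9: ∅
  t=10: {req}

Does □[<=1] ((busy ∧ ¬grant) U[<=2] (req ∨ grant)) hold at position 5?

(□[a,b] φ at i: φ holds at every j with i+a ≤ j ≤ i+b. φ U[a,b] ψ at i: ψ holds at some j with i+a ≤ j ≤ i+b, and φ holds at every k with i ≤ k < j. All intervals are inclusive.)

Yes

Check ((busy ∧ ¬grant) U[<=2] (req ∨ grant)) at every j in [5,6]:
  j=5: holds
  j=6: holds
All positions satisfy it → formula holds.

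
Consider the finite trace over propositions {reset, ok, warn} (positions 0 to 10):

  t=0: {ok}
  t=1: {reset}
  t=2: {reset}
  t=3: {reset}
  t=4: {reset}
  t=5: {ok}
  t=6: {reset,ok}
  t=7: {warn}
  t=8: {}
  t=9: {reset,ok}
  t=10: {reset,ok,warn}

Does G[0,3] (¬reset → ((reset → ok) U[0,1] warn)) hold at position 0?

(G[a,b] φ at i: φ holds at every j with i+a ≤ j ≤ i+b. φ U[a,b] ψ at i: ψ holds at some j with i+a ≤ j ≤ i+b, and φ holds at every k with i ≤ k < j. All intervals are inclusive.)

Check (¬reset → ((reset → ok) U[0,1] warn)) at every j in [0,3]:
  j=0: antecedent true; consequent fails → ✗
  j=1: antecedent false → ✓
  j=2: antecedent false → ✓
  j=3: antecedent false → ✓
Fails at j=0 → formula fails.

Does not hold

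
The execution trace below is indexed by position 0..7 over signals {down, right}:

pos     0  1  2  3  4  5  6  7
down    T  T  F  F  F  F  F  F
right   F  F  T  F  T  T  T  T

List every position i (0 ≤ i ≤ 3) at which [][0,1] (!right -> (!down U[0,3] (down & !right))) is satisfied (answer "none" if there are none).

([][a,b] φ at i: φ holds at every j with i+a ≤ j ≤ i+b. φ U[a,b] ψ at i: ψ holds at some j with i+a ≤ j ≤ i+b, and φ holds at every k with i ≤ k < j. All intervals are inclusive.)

Evaluate at each i in [0,3]:
  i=0: ✓ (all of [0,1])
  i=1: ✓ (all of [1,2])
  i=2: ✗ (fails at j=3)
  i=3: ✗ (fails at j=3)

0, 1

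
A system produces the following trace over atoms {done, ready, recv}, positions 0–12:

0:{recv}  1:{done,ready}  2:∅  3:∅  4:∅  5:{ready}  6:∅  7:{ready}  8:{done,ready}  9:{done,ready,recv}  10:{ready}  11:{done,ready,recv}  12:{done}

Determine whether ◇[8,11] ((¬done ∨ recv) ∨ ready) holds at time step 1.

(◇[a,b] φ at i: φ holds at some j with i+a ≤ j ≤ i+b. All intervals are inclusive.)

Check ((¬done ∨ recv) ∨ ready) at each j in [9,12]:
  j=9: true
  j=10: true
  j=11: true
  j=12: false
Found at j=9 → formula holds.

Yes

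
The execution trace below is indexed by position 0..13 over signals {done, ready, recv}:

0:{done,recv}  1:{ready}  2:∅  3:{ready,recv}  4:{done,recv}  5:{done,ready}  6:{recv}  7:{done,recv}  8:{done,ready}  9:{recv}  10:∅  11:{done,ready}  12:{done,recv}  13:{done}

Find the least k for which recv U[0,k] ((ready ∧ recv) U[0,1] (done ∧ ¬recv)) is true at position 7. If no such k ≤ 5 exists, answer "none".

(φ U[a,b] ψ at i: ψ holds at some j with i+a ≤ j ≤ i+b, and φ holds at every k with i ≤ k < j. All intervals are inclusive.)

Need earliest j ≥ 7 with ((ready ∧ recv) U[0,1] (done ∧ ¬recv)), and recv at every k in [7,j-1].
  j=7: rhs fails.
  j=8: rhs holds; lhs holds on [7,7]. k = 1.

1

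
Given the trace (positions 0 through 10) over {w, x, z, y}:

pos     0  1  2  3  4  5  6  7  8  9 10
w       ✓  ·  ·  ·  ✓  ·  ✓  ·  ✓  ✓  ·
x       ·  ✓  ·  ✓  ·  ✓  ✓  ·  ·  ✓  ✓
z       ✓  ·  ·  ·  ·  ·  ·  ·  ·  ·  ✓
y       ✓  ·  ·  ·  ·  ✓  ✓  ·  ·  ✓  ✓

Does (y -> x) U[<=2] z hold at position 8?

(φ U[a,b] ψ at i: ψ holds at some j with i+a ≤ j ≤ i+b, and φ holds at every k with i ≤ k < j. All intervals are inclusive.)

True

Need some j in [8,10] with z, and (y -> x) at every k in [8,j-1].
  j=8: z false.
  j=9: z false.
  j=10: z holds; (y -> x) holds at every k in [8,9] → satisfied.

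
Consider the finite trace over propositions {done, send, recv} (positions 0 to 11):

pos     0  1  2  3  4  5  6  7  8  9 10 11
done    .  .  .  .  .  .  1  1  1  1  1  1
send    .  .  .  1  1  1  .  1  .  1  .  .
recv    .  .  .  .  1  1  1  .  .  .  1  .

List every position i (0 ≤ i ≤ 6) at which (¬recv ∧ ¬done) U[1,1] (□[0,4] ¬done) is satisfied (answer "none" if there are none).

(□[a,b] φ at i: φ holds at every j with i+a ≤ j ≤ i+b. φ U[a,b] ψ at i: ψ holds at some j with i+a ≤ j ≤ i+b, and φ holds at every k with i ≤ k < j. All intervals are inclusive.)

Evaluate at each i in [0,6]:
  i=0: ✓ (rhs at j=1; lhs holds on [0,0])
  i=1: ✗ (no rhs in [2,2])
  i=2: ✗ (no rhs in [3,3])
  i=3: ✗ (no rhs in [4,4])
  i=4: ✗ (no rhs in [5,5])
  i=5: ✗ (no rhs in [6,6])
  i=6: ✗ (no rhs in [7,7])

0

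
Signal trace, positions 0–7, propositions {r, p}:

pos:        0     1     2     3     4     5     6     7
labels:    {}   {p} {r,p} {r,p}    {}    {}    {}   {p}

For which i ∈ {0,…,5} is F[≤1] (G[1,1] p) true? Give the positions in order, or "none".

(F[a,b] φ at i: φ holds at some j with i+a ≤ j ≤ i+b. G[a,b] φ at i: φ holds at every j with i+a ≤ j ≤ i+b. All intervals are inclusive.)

Evaluate at each i in [0,5]:
  i=0: ✓ (witness j=0)
  i=1: ✓ (witness j=1)
  i=2: ✓ (witness j=2)
  i=3: ✗ (none in [3,4])
  i=4: ✗ (none in [4,5])
  i=5: ✓ (witness j=6)

0, 1, 2, 5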